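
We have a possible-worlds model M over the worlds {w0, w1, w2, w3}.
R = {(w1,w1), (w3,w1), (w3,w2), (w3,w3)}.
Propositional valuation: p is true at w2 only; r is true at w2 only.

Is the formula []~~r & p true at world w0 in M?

At w0: []~~r is true, p is false, so []~~r & p is false.
  At w0: no accessible worlds, so []~~r holds vacuously.

No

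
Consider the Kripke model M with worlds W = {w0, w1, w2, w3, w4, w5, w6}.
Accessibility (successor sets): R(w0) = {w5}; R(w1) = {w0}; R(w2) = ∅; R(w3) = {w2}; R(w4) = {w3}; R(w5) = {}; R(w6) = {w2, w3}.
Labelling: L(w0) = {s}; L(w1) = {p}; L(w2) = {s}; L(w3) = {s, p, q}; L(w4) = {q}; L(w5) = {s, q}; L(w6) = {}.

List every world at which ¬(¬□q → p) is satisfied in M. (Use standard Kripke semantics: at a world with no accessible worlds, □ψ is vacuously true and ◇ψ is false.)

Let φ = ¬(¬□q → p). Evaluate φ at each world:
  w0 (successors {w5}): φ is false.
  w1 (successors {w0}): φ is false.
  w2 (successors ∅): φ is false.
  w3 (successors {w2}): φ is false.
  w4 (successors {w3}): φ is false.
  w5 (successors ∅): φ is false.
  w6 (successors {w2, w3}): φ is true.
For instance, at w1:
  At w1: ¬□q → p is true, so ¬(¬□q → p) is false.
    At w1: ¬□q is true, p is true, so ¬□q → p is true.
      At w1: □q is false, so ¬□q is true.
Satisfying worlds: {w6}

w6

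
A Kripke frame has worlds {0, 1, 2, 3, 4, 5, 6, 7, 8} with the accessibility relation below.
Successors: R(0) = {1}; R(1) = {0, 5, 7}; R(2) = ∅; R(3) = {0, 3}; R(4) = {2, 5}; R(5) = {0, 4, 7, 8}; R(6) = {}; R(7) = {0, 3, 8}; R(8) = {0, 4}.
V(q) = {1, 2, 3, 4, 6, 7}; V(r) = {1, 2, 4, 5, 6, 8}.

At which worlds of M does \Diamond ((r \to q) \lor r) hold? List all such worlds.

Let φ = \Diamond ((r \to q) \lor r). Evaluate φ at each world:
  0 (successors {1}): φ is true.
  1 (successors {0, 5, 7}): φ is true.
  2 (successors ∅): φ is false.
  3 (successors {0, 3}): φ is true.
  4 (successors {2, 5}): φ is true.
  5 (successors {0, 4, 7, 8}): φ is true.
  6 (successors ∅): φ is false.
  7 (successors {0, 3, 8}): φ is true.
  8 (successors {0, 4}): φ is true.
For instance, at 3:
  At 3: \Diamond ((r \to q) \lor r) requires (r \to q) \lor r at some successor in {0, 3}.
    (r \to q) \lor r holds at 0, so \Diamond ((r \to q) \lor r) is true at 3.
Satisfying worlds: {0, 1, 3, 4, 5, 7, 8}

0, 1, 3, 4, 5, 7, 8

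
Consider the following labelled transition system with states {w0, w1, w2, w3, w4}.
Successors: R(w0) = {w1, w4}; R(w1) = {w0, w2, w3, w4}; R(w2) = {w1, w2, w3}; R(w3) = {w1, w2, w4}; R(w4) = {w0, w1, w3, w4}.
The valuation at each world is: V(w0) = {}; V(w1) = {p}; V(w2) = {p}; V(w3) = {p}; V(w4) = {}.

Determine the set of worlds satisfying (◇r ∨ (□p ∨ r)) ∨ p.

Let φ = (◇r ∨ (□p ∨ r)) ∨ p. Evaluate φ at each world:
  w0 (successors {w1, w4}): φ is false.
  w1 (successors {w0, w2, w3, w4}): φ is true.
  w2 (successors {w1, w2, w3}): φ is true.
  w3 (successors {w1, w2, w4}): φ is true.
  w4 (successors {w0, w1, w3, w4}): φ is false.
For instance, at w2:
  At w2: ◇r ∨ (□p ∨ r) is true, p is true, so (◇r ∨ (□p ∨ r)) ∨ p is true.
    At w2: ◇r is false, □p ∨ r is true, so ◇r ∨ (□p ∨ r) is true.
      At w2: ◇r requires r at some successor in {w1, w2, w3}.
        At w1: r is false.
        At w2: r is false.
        At w3: r is false.
      So ◇r is false at w2.
      At w2: □p is true, r is false, so □p ∨ r is true.
Satisfying worlds: {w1, w2, w3}

w1, w2, w3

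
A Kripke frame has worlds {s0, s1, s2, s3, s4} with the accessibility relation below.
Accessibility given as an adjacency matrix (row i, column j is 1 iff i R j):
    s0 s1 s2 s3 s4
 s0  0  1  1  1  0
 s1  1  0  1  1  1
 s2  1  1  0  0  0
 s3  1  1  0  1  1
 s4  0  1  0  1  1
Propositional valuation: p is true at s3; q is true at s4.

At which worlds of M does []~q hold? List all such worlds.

Let φ = []~q. Evaluate φ at each world:
  s0 (successors {s1, s2, s3}): φ is true.
  s1 (successors {s0, s2, s3, s4}): φ is false.
  s2 (successors {s0, s1}): φ is true.
  s3 (successors {s0, s1, s3, s4}): φ is false.
  s4 (successors {s1, s3, s4}): φ is false.
For instance, at s4:
  At s4: []~q requires ~q at every successor {s1, s3, s4}.
    ~q fails at s4, so []~q is false at s4.
Satisfying worlds: {s0, s2}

s0, s2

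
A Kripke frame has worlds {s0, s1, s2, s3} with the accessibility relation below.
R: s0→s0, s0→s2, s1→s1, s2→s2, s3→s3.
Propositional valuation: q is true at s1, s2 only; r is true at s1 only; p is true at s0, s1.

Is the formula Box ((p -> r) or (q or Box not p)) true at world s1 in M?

Yes

Recall that Box ψ holds at a world iff ψ holds at every accessible world, and Dia ψ holds iff ψ holds at some accessible world.
At s1: Box ((p -> r) or (q or Box not p)) requires (p -> r) or (q or Box not p) at every successor {s1}.
    At s1: p -> r is true, q or Box not p is true, so (p -> r) or (q or Box not p) is true.
      At s1: q is true, Box not p is false, so q or Box not p is true.
So Box ((p -> r) or (q or Box not p)) is true at s1.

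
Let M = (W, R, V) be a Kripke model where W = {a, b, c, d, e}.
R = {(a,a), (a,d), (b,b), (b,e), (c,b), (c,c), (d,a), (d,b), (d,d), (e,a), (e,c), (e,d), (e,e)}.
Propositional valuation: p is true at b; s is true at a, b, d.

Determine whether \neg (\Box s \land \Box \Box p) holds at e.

Yes

Recall that \Box ψ holds at a world iff ψ holds at every accessible world, and \Diamond ψ holds iff ψ holds at some accessible world.
At e: \Box s \land \Box \Box p is false, so \neg (\Box s \land \Box \Box p) is true.
  At e: \Box s is false, \Box \Box p is false, so \Box s \land \Box \Box p is false.
    At e: \Box s requires s at every successor {a, c, d, e}.
      s fails at c, so \Box s is false at e.
    At e: \Box \Box p requires \Box p at every successor {a, c, d, e}.
      \Box p fails at a, so \Box \Box p is false at e.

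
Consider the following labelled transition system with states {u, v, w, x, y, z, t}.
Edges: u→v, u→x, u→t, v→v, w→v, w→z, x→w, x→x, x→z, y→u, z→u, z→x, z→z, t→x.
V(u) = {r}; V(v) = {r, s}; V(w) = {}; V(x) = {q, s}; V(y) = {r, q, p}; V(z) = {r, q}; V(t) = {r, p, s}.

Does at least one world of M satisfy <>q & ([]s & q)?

No

Let φ = <>q & ([]s & q). Evaluate φ at each world:
  u (successors {v, x, t}): φ is false.
  v (successors {v}): φ is false.
  w (successors {v, z}): φ is false.
  x (successors {w, x, z}): φ is false.
  y (successors {u}): φ is false.
  z (successors {u, x, z}): φ is false.
  t (successors {x}): φ is false.
For instance, at y:
  At y: <>q is false, []s & q is false, so <>q & ([]s & q) is false.
    At y: <>q requires q at some successor in {u}.
      At u: q is false.
    So <>q is false at y.
    At y: []s is false, q is true, so []s & q is false.
      At y: []s requires s at every successor {u}.
        s fails at u, so []s is false at y.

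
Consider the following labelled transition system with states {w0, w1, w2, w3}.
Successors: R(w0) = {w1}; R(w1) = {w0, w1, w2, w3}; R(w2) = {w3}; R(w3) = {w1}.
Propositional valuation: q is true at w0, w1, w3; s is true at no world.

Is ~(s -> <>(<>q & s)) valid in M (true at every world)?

Recall that <>ψ holds at a world iff ψ holds at some accessible world.
Let φ = ~(s -> <>(<>q & s)). Evaluate φ at each world:
  w0 (successors {w1}): φ is false.
  w1 (successors {w0, w1, w2, w3}): φ is false.
  w2 (successors {w3}): φ is false.
  w3 (successors {w1}): φ is false.
Detail at w0 (counterexample):
  At w0: s -> <>(<>q & s) is true, so ~(s -> <>(<>q & s)) is false.
    At w0: s is false, <>(<>q & s) is false, so s -> <>(<>q & s) is true.
      At w0: <>(<>q & s) requires <>q & s at some successor in {w1}.
        At w1: <>q & s is false.
      So <>(<>q & s) is false at w0.

No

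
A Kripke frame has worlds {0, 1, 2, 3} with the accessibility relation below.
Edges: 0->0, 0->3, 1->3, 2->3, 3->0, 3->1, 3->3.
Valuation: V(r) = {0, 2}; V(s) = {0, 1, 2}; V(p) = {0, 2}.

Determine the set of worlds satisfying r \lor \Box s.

Recall that \Box ψ holds at a world iff ψ holds at every accessible world, and \Diamond ψ holds iff ψ holds at some accessible world.
Let φ = r \lor \Box s. Evaluate φ at each world:
  0 (successors {0, 3}): φ is true.
  1 (successors {3}): φ is false.
  2 (successors {3}): φ is true.
  3 (successors {0, 1, 3}): φ is false.
For instance, at 1:
  At 1: r is false, \Box s is false, so r \lor \Box s is false.
    At 1: \Box s requires s at every successor {3}.
      s fails at 3, so \Box s is false at 1.
Satisfying worlds: {0, 2}

0, 2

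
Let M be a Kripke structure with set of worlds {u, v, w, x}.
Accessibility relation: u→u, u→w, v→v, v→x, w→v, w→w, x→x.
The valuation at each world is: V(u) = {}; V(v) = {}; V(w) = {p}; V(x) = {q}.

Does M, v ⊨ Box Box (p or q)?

No

At v: Box Box (p or q) requires Box (p or q) at every successor {v, x}.
  Box (p or q) fails at v, so Box Box (p or q) is false at v.
    At v: Box (p or q) requires p or q at every successor {v, x}.
      p or q fails at v, so Box (p or q) is false at v.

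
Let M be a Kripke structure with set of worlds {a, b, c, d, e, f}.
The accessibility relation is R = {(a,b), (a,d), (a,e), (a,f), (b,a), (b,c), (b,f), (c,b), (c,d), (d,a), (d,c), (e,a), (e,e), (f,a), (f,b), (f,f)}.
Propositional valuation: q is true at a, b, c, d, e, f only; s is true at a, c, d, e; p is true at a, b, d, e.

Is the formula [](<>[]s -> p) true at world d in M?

No

At d: [](<>[]s -> p) requires <>[]s -> p at every successor {a, c}.
  <>[]s -> p fails at c, so [](<>[]s -> p) is false at d.
    At c: <>[]s is true, p is false, so <>[]s -> p is false.
      At c: <>[]s requires []s at some successor in {b, d}.
        []s holds at d, so <>[]s is true at c.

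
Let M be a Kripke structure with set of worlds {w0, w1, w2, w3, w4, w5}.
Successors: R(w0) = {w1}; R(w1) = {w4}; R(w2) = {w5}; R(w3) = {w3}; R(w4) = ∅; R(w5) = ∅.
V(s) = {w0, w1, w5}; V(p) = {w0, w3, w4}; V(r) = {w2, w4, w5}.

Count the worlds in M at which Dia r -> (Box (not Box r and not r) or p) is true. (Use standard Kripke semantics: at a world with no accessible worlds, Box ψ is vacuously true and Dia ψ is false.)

Recall that Box ψ holds at a world iff ψ holds at every accessible world, and Dia ψ holds iff ψ holds at some accessible world.
Let φ = Dia r -> (Box (not Box r and not r) or p). Evaluate φ at each world:
  w0 (successors {w1}): φ is true.
  w1 (successors {w4}): φ is false.
  w2 (successors {w5}): φ is false.
  w3 (successors {w3}): φ is true.
  w4 (successors ∅): φ is true.
  w5 (successors ∅): φ is true.
For instance, at w2:
  At w2: Dia r is true, Box (not Box r and not r) or p is false, so Dia r -> (Box (not Box r and not r) or p) is false.
    At w2: Dia r requires r at some successor in {w5}.
      r holds at w5, so Dia r is true at w2.
    At w2: Box (not Box r and not r) is false, p is false, so Box (not Box r and not r) or p is false.
      At w2: Box (not Box r and not r) requires not Box r and not r at every successor {w5}.
        not Box r and not r fails at w5, so Box (not Box r and not r) is false at w2.
Satisfying worlds: {w0, w3, w4, w5}

4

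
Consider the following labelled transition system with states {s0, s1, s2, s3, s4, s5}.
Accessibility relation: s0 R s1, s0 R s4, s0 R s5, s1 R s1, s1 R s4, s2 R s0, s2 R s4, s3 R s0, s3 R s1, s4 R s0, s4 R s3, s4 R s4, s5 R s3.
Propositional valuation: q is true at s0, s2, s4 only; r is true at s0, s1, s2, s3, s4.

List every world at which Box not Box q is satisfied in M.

s0, s1, s2, s3, s4, s5

Let φ = Box not Box q. Evaluate φ at each world:
  s0 (successors {s1, s4, s5}): φ is true.
  s1 (successors {s1, s4}): φ is true.
  s2 (successors {s0, s4}): φ is true.
  s3 (successors {s0, s1}): φ is true.
  s4 (successors {s0, s3, s4}): φ is true.
  s5 (successors {s3}): φ is true.
For instance, at s1:
  At s1: Box not Box q requires not Box q at every successor {s1, s4}.
      At s1: Box q is false, so not Box q is true.
      At s4: Box q is false, so not Box q is true.
  So Box not Box q is true at s1.
Satisfying worlds: {s0, s1, s2, s3, s4, s5}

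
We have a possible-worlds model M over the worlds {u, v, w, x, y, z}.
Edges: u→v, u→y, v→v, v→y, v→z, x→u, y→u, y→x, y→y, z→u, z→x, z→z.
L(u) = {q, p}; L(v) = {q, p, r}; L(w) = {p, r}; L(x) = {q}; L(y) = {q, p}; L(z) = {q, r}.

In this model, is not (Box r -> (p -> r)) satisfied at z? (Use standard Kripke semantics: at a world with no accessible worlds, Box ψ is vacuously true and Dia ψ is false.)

No

At z: Box r -> (p -> r) is true, so not (Box r -> (p -> r)) is false.
  At z: Box r is false, p -> r is true, so Box r -> (p -> r) is true.
    At z: Box r requires r at every successor {u, x, z}.
      r fails at u, so Box r is false at z.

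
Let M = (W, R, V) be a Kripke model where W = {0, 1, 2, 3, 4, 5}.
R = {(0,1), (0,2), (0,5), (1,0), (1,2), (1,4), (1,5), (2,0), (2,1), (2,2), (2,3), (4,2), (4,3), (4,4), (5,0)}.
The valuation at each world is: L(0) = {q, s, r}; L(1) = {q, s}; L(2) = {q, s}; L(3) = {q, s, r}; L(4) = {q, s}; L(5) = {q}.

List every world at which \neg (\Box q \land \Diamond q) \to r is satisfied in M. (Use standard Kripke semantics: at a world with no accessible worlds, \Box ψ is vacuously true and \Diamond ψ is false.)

Let φ = \neg (\Box q \land \Diamond q) \to r. Evaluate φ at each world:
  0 (successors {1, 2, 5}): φ is true.
  1 (successors {0, 2, 4, 5}): φ is true.
  2 (successors {0, 1, 2, 3}): φ is true.
  3 (successors ∅): φ is true.
  4 (successors {2, 3, 4}): φ is true.
  5 (successors {0}): φ is true.
For instance, at 5:
  At 5: \neg (\Box q \land \Diamond q) is false, r is false, so \neg (\Box q \land \Diamond q) \to r is true.
    At 5: \Box q \land \Diamond q is true, so \neg (\Box q \land \Diamond q) is false.
      At 5: \Box q is true, \Diamond q is true, so \Box q \land \Diamond q is true.
Satisfying worlds: {0, 1, 2, 3, 4, 5}

0, 1, 2, 3, 4, 5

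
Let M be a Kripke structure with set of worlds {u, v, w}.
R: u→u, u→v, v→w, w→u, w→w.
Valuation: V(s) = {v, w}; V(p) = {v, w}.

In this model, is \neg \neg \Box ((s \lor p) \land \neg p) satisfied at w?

No

At w: \neg \Box ((s \lor p) \land \neg p) is true, so \neg \neg \Box ((s \lor p) \land \neg p) is false.
  At w: \Box ((s \lor p) \land \neg p) is false, so \neg \Box ((s \lor p) \land \neg p) is true.
    At w: \Box ((s \lor p) \land \neg p) requires (s \lor p) \land \neg p at every successor {u, w}.
      (s \lor p) \land \neg p fails at u, so \Box ((s \lor p) \land \neg p) is false at w.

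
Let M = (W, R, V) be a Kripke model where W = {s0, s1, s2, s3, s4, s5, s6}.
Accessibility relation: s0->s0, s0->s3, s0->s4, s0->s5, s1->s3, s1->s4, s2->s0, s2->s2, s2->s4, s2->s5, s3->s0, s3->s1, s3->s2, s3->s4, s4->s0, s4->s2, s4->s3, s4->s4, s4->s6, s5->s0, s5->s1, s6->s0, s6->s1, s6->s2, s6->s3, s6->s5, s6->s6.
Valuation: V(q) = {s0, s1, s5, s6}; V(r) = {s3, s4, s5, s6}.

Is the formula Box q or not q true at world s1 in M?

No

Recall that Box ψ holds at a world iff ψ holds at every accessible world, and Dia ψ holds iff ψ holds at some accessible world.
At s1: Box q is false, not q is false, so Box q or not q is false.
  At s1: Box q requires q at every successor {s3, s4}.
    q fails at s3, so Box q is false at s1.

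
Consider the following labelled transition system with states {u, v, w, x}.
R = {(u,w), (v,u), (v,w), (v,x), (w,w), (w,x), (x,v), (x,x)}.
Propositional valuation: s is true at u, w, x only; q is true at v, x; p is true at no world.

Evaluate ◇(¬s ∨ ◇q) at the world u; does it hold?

Yes

At u: ◇(¬s ∨ ◇q) requires ¬s ∨ ◇q at some successor in {w}.
  ¬s ∨ ◇q holds at w, so ◇(¬s ∨ ◇q) is true at u.
    At w: ¬s is false, ◇q is true, so ¬s ∨ ◇q is true.
      At w: ◇q requires q at some successor in {w, x}.
        q holds at x, so ◇q is true at w.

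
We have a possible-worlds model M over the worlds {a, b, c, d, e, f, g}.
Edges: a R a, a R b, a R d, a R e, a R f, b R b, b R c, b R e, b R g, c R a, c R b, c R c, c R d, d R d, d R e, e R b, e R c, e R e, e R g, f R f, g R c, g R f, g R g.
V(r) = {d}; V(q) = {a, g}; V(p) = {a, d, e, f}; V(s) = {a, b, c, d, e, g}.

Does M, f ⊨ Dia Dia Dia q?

No

Recall that Dia ψ holds at a world iff ψ holds at some accessible world.
At f: Dia Dia Dia q requires Dia Dia q at some successor in {f}.
  At f: Dia Dia q is false.
So Dia Dia Dia q is false at f.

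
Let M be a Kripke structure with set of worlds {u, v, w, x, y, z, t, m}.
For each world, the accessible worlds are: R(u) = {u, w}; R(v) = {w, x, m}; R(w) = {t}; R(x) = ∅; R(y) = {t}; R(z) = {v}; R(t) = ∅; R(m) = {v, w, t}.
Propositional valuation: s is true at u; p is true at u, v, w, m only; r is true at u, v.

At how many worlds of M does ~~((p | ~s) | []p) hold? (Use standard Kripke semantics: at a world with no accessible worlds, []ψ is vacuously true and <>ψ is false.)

Recall that []ψ holds at a world iff ψ holds at every accessible world, and <>ψ holds iff ψ holds at some accessible world.
Let φ = ~~((p | ~s) | []p). Evaluate φ at each world:
  u (successors {u, w}): φ is true.
  v (successors {w, x, m}): φ is true.
  w (successors {t}): φ is true.
  x (successors ∅): φ is true.
  y (successors {t}): φ is true.
  z (successors {v}): φ is true.
  t (successors ∅): φ is true.
  m (successors {v, w, t}): φ is true.
For instance, at v:
  At v: ~((p | ~s) | []p) is false, so ~~((p | ~s) | []p) is true.
    At v: (p | ~s) | []p is true, so ~((p | ~s) | []p) is false.
      At v: p | ~s is true, []p is false, so (p | ~s) | []p is true.
Satisfying worlds: {u, v, w, x, y, z, t, m}

8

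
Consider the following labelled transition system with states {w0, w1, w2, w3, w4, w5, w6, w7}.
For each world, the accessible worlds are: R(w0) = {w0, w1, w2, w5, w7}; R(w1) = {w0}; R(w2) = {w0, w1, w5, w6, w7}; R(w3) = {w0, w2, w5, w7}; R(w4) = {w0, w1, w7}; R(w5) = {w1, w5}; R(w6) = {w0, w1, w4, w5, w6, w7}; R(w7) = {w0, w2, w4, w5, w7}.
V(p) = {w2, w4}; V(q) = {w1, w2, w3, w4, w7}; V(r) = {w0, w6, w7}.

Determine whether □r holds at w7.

Recall that □ψ holds at a world iff ψ holds at every accessible world, and ◇ψ holds iff ψ holds at some accessible world.
At w7: □r requires r at every successor {w0, w2, w4, w5, w7}.
  r fails at w2, so □r is false at w7.

No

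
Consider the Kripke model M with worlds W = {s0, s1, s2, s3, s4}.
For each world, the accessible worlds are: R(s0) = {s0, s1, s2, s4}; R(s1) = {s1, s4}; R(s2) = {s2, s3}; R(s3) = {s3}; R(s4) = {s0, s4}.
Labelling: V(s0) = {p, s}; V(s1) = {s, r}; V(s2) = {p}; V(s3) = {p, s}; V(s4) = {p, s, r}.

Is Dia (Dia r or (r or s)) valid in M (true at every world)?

Yes

Let φ = Dia (Dia r or (r or s)). Evaluate φ at each world:
  s0 (successors {s0, s1, s2, s4}): φ is true.
  s1 (successors {s1, s4}): φ is true.
  s2 (successors {s2, s3}): φ is true.
  s3 (successors {s3}): φ is true.
  s4 (successors {s0, s4}): φ is true.
For instance, at s3:
  At s3: Dia (Dia r or (r or s)) requires Dia r or (r or s) at some successor in {s3}.
    Dia r or (r or s) holds at s3, so Dia (Dia r or (r or s)) is true at s3.
      At s3: Dia r is false, r or s is true, so Dia r or (r or s) is true.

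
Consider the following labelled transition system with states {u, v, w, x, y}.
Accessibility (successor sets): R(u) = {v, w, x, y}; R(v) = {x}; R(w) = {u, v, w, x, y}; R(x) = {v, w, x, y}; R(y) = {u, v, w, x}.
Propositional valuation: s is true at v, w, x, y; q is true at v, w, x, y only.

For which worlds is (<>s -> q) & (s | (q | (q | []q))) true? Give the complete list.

v, w, x, y

Let φ = (<>s -> q) & (s | (q | (q | []q))). Evaluate φ at each world:
  u (successors {v, w, x, y}): φ is false.
  v (successors {x}): φ is true.
  w (successors {u, v, w, x, y}): φ is true.
  x (successors {v, w, x, y}): φ is true.
  y (successors {u, v, w, x}): φ is true.
For instance, at v:
  At v: <>s -> q is true, s | (q | (q | []q)) is true, so (<>s -> q) & (s | (q | (q | []q))) is true.
    At v: <>s is true, q is true, so <>s -> q is true.
      At v: <>s requires s at some successor in {x}.
        s holds at x, so <>s is true at v.
    At v: s is true, q | (q | []q) is true, so s | (q | (q | []q)) is true.
      At v: q is true, q | []q is true, so q | (q | []q) is true.
Satisfying worlds: {v, w, x, y}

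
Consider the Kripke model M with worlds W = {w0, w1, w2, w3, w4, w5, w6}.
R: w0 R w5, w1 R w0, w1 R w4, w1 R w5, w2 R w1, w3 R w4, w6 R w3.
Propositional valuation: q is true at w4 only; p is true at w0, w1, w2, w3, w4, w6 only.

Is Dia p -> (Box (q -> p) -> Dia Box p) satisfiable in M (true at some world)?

Let φ = Dia p -> (Box (q -> p) -> Dia Box p). Evaluate φ at each world:
  w0 (successors {w5}): φ is true.
  w1 (successors {w0, w4, w5}): φ is true.
  w2 (successors {w1}): φ is false.
  w3 (successors {w4}): φ is true.
  w4 (successors ∅): φ is true.
  w5 (successors ∅): φ is true.
  w6 (successors {w3}): φ is true.
Detail at w0 (witness):
  At w0: Dia p is false, Box (q -> p) -> Dia Box p is true, so Dia p -> (Box (q -> p) -> Dia Box p) is true.
    At w0: Dia p requires p at some successor in {w5}.
      At w5: p is false.
    So Dia p is false at w0.
    At w0: Box (q -> p) is true, Dia Box p is true, so Box (q -> p) -> Dia Box p is true.
      At w0: Box (q -> p) requires q -> p at every successor {w5}.
        At w5: q -> p is true.
      So Box (q -> p) is true at w0.
      At w0: Dia Box p requires Box p at some successor in {w5}.
        Box p holds at w5, so Dia Box p is true at w0.

Yes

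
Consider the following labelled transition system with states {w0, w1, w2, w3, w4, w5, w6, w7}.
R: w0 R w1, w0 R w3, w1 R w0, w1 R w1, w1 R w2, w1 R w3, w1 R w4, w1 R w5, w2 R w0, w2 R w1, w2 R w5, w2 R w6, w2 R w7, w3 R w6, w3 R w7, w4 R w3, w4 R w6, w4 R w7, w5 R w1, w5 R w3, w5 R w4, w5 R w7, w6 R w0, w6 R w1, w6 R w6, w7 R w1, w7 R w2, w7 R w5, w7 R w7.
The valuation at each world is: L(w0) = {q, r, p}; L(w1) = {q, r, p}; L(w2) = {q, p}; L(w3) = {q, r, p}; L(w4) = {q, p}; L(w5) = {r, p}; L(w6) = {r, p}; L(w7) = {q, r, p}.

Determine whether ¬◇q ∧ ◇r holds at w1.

No

At w1: ¬◇q is false, ◇r is true, so ¬◇q ∧ ◇r is false.
  At w1: ◇q is true, so ¬◇q is false.
    At w1: ◇q requires q at some successor in {w0, w1, w2, w3, w4, w5}.
      q holds at w0, so ◇q is true at w1.
  At w1: ◇r requires r at some successor in {w0, w1, w2, w3, w4, w5}.
    r holds at w0, so ◇r is true at w1.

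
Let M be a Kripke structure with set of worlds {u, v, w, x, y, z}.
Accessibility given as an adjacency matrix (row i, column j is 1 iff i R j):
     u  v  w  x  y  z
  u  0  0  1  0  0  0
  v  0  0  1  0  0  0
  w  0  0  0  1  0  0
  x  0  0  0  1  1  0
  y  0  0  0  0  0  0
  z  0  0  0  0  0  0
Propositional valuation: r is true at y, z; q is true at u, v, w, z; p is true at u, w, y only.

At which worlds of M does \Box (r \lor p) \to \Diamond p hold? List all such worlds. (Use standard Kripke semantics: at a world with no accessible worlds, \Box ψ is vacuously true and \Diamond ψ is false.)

Recall that \Box ψ holds at a world iff ψ holds at every accessible world, and \Diamond ψ holds iff ψ holds at some accessible world.
Let φ = \Box (r \lor p) \to \Diamond p. Evaluate φ at each world:
  u (successors {w}): φ is true.
  v (successors {w}): φ is true.
  w (successors {x}): φ is true.
  x (successors {x, y}): φ is true.
  y (successors ∅): φ is false.
  z (successors ∅): φ is false.
For instance, at v:
  At v: \Box (r \lor p) is true, \Diamond p is true, so \Box (r \lor p) \to \Diamond p is true.
    At v: \Box (r \lor p) requires r \lor p at every successor {w}.
      At w: r \lor p is true.
    So \Box (r \lor p) is true at v.
    At v: \Diamond p requires p at some successor in {w}.
      p holds at w, so \Diamond p is true at v.
Satisfying worlds: {u, v, w, x}

u, v, w, x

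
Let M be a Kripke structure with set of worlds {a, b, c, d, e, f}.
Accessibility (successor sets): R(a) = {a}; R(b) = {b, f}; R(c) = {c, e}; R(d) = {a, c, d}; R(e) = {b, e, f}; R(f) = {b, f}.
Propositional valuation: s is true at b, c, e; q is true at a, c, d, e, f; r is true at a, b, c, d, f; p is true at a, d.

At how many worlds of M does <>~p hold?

5

Recall that <>ψ holds at a world iff ψ holds at some accessible world.
Let φ = <>~p. Evaluate φ at each world:
  a (successors {a}): φ is false.
  b (successors {b, f}): φ is true.
  c (successors {c, e}): φ is true.
  d (successors {a, c, d}): φ is true.
  e (successors {b, e, f}): φ is true.
  f (successors {b, f}): φ is true.
For instance, at d:
  At d: <>~p requires ~p at some successor in {a, c, d}.
    ~p holds at c, so <>~p is true at d.
Satisfying worlds: {b, c, d, e, f}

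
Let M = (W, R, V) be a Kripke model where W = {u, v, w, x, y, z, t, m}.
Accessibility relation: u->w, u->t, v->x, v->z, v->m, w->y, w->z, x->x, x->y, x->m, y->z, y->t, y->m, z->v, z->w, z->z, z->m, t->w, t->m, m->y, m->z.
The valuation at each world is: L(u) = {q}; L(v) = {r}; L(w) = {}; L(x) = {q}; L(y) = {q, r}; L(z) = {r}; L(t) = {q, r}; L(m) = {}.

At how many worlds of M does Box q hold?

0

Let φ = Box q. Evaluate φ at each world:
  u (successors {w, t}): φ is false.
  v (successors {x, z, m}): φ is false.
  w (successors {y, z}): φ is false.
  x (successors {x, y, m}): φ is false.
  y (successors {z, t, m}): φ is false.
  z (successors {v, w, z, m}): φ is false.
  t (successors {w, m}): φ is false.
  m (successors {y, z}): φ is false.
For instance, at t:
  At t: Box q requires q at every successor {w, m}.
    q fails at w, so Box q is false at t.
Satisfying worlds: none.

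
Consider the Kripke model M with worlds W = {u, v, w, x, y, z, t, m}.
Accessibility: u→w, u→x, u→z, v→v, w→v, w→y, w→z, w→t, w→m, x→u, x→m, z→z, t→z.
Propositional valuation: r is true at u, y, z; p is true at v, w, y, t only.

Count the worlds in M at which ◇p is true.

Let φ = ◇p. Evaluate φ at each world:
  u (successors {w, x, z}): φ is true.
  v (successors {v}): φ is true.
  w (successors {v, y, z, t, m}): φ is true.
  x (successors {u, m}): φ is false.
  y (successors ∅): φ is false.
  z (successors {z}): φ is false.
  t (successors {z}): φ is false.
  m (successors ∅): φ is false.
For instance, at u:
  At u: ◇p requires p at some successor in {w, x, z}.
    p holds at w, so ◇p is true at u.
Satisfying worlds: {u, v, w}

3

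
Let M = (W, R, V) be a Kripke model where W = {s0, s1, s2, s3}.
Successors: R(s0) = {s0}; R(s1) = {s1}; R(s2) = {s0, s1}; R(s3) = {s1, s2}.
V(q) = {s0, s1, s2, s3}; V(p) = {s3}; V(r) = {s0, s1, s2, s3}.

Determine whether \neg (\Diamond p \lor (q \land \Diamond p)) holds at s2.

Yes

At s2: \Diamond p \lor (q \land \Diamond p) is false, so \neg (\Diamond p \lor (q \land \Diamond p)) is true.
  At s2: \Diamond p is false, q \land \Diamond p is false, so \Diamond p \lor (q \land \Diamond p) is false.
    At s2: \Diamond p requires p at some successor in {s0, s1}.
      At s0: p is false.
      At s1: p is false.
    So \Diamond p is false at s2.
    At s2: q is true, \Diamond p is false, so q \land \Diamond p is false.
      At s2: \Diamond p requires p at some successor in {s0, s1}.
        At s0: p is false.
        At s1: p is false.
      So \Diamond p is false at s2.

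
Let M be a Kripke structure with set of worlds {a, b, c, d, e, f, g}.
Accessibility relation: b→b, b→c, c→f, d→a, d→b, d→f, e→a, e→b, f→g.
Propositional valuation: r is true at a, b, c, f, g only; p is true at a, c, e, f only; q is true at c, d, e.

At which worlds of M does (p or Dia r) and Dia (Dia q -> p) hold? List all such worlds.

Let φ = (p or Dia r) and Dia (Dia q -> p). Evaluate φ at each world:
  a (successors ∅): φ is false.
  b (successors {b, c}): φ is true.
  c (successors {f}): φ is true.
  d (successors {a, b, f}): φ is true.
  e (successors {a, b}): φ is true.
  f (successors {g}): φ is true.
  g (successors ∅): φ is false.
For instance, at e:
  At e: p or Dia r is true, Dia (Dia q -> p) is true, so (p or Dia r) and Dia (Dia q -> p) is true.
    At e: p is true, Dia r is true, so p or Dia r is true.
      At e: Dia r requires r at some successor in {a, b}.
        r holds at a, so Dia r is true at e.
    At e: Dia (Dia q -> p) requires Dia q -> p at some successor in {a, b}.
      Dia q -> p holds at a, so Dia (Dia q -> p) is true at e.
Satisfying worlds: {b, c, d, e, f}

b, c, d, e, f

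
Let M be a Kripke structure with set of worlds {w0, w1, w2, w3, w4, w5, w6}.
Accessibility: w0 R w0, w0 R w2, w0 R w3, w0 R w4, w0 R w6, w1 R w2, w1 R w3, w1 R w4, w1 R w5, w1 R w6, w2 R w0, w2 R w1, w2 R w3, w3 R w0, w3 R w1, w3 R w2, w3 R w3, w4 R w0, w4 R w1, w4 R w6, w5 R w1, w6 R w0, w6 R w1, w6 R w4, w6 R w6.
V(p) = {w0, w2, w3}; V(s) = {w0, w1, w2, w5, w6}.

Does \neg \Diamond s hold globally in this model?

Let φ = \neg \Diamond s. Evaluate φ at each world:
  w0 (successors {w0, w2, w3, w4, w6}): φ is false.
  w1 (successors {w2, w3, w4, w5, w6}): φ is false.
  w2 (successors {w0, w1, w3}): φ is false.
  w3 (successors {w0, w1, w2, w3}): φ is false.
  w4 (successors {w0, w1, w6}): φ is false.
  w5 (successors {w1}): φ is false.
  w6 (successors {w0, w1, w4, w6}): φ is false.
Detail at w0 (counterexample):
  At w0: \Diamond s is true, so \neg \Diamond s is false.
    At w0: \Diamond s requires s at some successor in {w0, w2, w3, w4, w6}.
      s holds at w0, so \Diamond s is true at w0.

No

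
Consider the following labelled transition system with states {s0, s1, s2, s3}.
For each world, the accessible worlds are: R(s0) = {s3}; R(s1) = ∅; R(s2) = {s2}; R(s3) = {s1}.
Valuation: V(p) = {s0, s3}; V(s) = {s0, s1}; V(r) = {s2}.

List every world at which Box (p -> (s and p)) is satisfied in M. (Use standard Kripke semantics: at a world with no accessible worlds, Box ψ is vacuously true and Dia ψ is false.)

s1, s2, s3

Let φ = Box (p -> (s and p)). Evaluate φ at each world:
  s0 (successors {s3}): φ is false.
  s1 (successors ∅): φ is true.
  s2 (successors {s2}): φ is true.
  s3 (successors {s1}): φ is true.
For instance, at s2:
  At s2: Box (p -> (s and p)) requires p -> (s and p) at every successor {s2}.
    At s2: p -> (s and p) is true.
  So Box (p -> (s and p)) is true at s2.
Satisfying worlds: {s1, s2, s3}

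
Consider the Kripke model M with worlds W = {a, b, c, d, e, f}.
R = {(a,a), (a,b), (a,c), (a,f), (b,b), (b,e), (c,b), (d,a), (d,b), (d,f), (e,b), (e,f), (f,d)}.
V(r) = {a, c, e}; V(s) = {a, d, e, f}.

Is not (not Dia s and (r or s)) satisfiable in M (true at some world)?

Yes

Let φ = not (not Dia s and (r or s)). Evaluate φ at each world:
  a (successors {a, b, c, f}): φ is true.
  b (successors {b, e}): φ is true.
  c (successors {b}): φ is false.
  d (successors {a, b, f}): φ is true.
  e (successors {b, f}): φ is true.
  f (successors {d}): φ is true.
Detail at a (witness):
  At a: not Dia s and (r or s) is false, so not (not Dia s and (r or s)) is true.
    At a: not Dia s is false, r or s is true, so not Dia s and (r or s) is false.
      At a: Dia s is true, so not Dia s is false.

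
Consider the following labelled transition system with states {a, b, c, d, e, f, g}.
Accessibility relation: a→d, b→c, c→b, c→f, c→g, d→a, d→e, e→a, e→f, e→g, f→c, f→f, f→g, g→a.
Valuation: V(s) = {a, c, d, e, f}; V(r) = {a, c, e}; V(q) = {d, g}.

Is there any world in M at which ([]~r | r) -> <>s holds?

Yes

Recall that []ψ holds at a world iff ψ holds at every accessible world, and <>ψ holds iff ψ holds at some accessible world.
Let φ = ([]~r | r) -> <>s. Evaluate φ at each world:
  a (successors {d}): φ is true.
  b (successors {c}): φ is true.
  c (successors {b, f, g}): φ is true.
  d (successors {a, e}): φ is true.
  e (successors {a, f, g}): φ is true.
  f (successors {c, f, g}): φ is true.
  g (successors {a}): φ is true.
Detail at a (witness):
  At a: []~r | r is true, <>s is true, so ([]~r | r) -> <>s is true.
    At a: []~r is true, r is true, so []~r | r is true.
      At a: []~r requires ~r at every successor {d}.
        At d: ~r is true.
      So []~r is true at a.
    At a: <>s requires s at some successor in {d}.
      s holds at d, so <>s is true at a.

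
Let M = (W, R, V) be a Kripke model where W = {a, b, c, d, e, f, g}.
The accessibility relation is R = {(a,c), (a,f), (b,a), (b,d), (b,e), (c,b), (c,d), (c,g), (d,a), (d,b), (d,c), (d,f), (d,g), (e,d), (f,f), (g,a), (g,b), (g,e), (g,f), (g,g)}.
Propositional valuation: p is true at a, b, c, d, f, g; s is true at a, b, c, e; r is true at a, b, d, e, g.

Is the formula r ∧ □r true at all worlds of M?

No

Recall that □ψ holds at a world iff ψ holds at every accessible world, and ◇ψ holds iff ψ holds at some accessible world.
Let φ = r ∧ □r. Evaluate φ at each world:
  a (successors {c, f}): φ is false.
  b (successors {a, d, e}): φ is true.
  c (successors {b, d, g}): φ is false.
  d (successors {a, b, c, f, g}): φ is false.
  e (successors {d}): φ is true.
  f (successors {f}): φ is false.
  g (successors {a, b, e, f, g}): φ is false.
Detail at a (counterexample):
  At a: r is true, □r is false, so r ∧ □r is false.
    At a: □r requires r at every successor {c, f}.
      r fails at c, so □r is false at a.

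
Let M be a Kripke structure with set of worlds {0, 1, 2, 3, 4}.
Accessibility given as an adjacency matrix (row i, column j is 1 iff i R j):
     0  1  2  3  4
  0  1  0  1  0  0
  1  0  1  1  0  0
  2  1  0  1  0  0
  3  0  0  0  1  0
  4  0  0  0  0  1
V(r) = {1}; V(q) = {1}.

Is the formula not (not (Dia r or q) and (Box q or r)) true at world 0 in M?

Yes

At 0: not (Dia r or q) and (Box q or r) is false, so not (not (Dia r or q) and (Box q or r)) is true.
  At 0: not (Dia r or q) is true, Box q or r is false, so not (Dia r or q) and (Box q or r) is false.
    At 0: Dia r or q is false, so not (Dia r or q) is true.
      At 0: Dia r is false, q is false, so Dia r or q is false.
    At 0: Box q is false, r is false, so Box q or r is false.
      At 0: Box q requires q at every successor {0, 2}.
        q fails at 0, so Box q is false at 0.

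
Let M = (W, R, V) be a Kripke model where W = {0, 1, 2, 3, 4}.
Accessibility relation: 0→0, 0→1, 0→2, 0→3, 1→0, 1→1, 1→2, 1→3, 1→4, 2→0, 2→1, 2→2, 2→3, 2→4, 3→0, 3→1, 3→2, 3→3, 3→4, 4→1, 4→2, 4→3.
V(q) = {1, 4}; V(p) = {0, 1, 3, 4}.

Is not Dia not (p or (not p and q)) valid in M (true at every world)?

No

Recall that Dia ψ holds at a world iff ψ holds at some accessible world.
Let φ = not Dia not (p or (not p and q)). Evaluate φ at each world:
  0 (successors {0, 1, 2, 3}): φ is false.
  1 (successors {0, 1, 2, 3, 4}): φ is false.
  2 (successors {0, 1, 2, 3, 4}): φ is false.
  3 (successors {0, 1, 2, 3, 4}): φ is false.
  4 (successors {1, 2, 3}): φ is false.
Detail at 0 (counterexample):
  At 0: Dia not (p or (not p and q)) is true, so not Dia not (p or (not p and q)) is false.
    At 0: Dia not (p or (not p and q)) requires not (p or (not p and q)) at some successor in {0, 1, 2, 3}.
      not (p or (not p and q)) holds at 2, so Dia not (p or (not p and q)) is true at 0.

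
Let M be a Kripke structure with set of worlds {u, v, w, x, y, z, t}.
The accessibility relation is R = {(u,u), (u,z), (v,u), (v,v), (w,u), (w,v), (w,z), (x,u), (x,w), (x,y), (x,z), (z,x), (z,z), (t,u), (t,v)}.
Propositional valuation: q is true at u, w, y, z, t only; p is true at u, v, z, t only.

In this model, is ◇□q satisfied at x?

Yes

At x: ◇□q requires □q at some successor in {u, w, y, z}.
  □q holds at u, so ◇□q is true at x.
    At u: □q requires q at every successor {u, z}.
      At u: q is true.
      At z: q is true.
    So □q is true at u.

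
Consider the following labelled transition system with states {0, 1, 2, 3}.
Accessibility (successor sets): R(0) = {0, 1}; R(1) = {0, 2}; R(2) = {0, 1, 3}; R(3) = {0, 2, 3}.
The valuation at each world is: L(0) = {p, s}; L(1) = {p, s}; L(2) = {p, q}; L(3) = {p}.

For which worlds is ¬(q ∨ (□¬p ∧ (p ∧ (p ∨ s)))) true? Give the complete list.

0, 1, 3

Recall that □ψ holds at a world iff ψ holds at every accessible world, and ◇ψ holds iff ψ holds at some accessible world.
Let φ = ¬(q ∨ (□¬p ∧ (p ∧ (p ∨ s)))). Evaluate φ at each world:
  0 (successors {0, 1}): φ is true.
  1 (successors {0, 2}): φ is true.
  2 (successors {0, 1, 3}): φ is false.
  3 (successors {0, 2, 3}): φ is true.
For instance, at 1:
  At 1: q ∨ (□¬p ∧ (p ∧ (p ∨ s))) is false, so ¬(q ∨ (□¬p ∧ (p ∧ (p ∨ s)))) is true.
    At 1: q is false, □¬p ∧ (p ∧ (p ∨ s)) is false, so q ∨ (□¬p ∧ (p ∧ (p ∨ s))) is false.
      At 1: □¬p is false, p ∧ (p ∨ s) is true, so □¬p ∧ (p ∧ (p ∨ s)) is false.
Satisfying worlds: {0, 1, 3}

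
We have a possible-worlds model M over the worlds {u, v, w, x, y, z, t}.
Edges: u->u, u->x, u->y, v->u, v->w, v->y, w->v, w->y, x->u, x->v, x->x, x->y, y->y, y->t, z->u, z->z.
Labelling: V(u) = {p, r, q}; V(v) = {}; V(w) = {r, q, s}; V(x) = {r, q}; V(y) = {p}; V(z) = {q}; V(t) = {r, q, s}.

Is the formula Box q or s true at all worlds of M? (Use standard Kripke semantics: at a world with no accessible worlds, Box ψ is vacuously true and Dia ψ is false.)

No

Let φ = Box q or s. Evaluate φ at each world:
  u (successors {u, x, y}): φ is false.
  v (successors {u, w, y}): φ is false.
  w (successors {v, y}): φ is true.
  x (successors {u, v, x, y}): φ is false.
  y (successors {y, t}): φ is false.
  z (successors {u, z}): φ is true.
  t (successors ∅): φ is true.
Detail at u (counterexample):
  At u: Box q is false, s is false, so Box q or s is false.
    At u: Box q requires q at every successor {u, x, y}.
      q fails at y, so Box q is false at u.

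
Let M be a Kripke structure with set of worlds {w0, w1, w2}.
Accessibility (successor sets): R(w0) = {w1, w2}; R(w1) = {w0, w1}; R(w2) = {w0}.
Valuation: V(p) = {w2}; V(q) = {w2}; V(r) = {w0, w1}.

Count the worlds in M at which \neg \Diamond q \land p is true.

1

Recall that \Diamond ψ holds at a world iff ψ holds at some accessible world.
Let φ = \neg \Diamond q \land p. Evaluate φ at each world:
  w0 (successors {w1, w2}): φ is false.
  w1 (successors {w0, w1}): φ is false.
  w2 (successors {w0}): φ is true.
For instance, at w2:
  At w2: \neg \Diamond q is true, p is true, so \neg \Diamond q \land p is true.
    At w2: \Diamond q is false, so \neg \Diamond q is true.
      At w2: \Diamond q requires q at some successor in {w0}.
        At w0: q is false.
      So \Diamond q is false at w2.
Satisfying worlds: {w2}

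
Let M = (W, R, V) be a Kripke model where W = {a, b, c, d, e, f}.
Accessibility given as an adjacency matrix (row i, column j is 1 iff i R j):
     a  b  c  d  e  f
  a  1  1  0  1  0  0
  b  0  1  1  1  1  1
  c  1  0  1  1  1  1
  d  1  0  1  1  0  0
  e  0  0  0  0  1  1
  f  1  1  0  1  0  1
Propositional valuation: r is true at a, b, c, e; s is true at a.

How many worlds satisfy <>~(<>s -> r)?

Let φ = <>~(<>s -> r). Evaluate φ at each world:
  a (successors {a, b, d}): φ is true.
  b (successors {b, c, d, e, f}): φ is true.
  c (successors {a, c, d, e, f}): φ is true.
  d (successors {a, c, d}): φ is true.
  e (successors {e, f}): φ is true.
  f (successors {a, b, d, f}): φ is true.
For instance, at f:
  At f: <>~(<>s -> r) requires ~(<>s -> r) at some successor in {a, b, d, f}.
    ~(<>s -> r) holds at d, so <>~(<>s -> r) is true at f.
      At d: <>s -> r is false, so ~(<>s -> r) is true.
Satisfying worlds: {a, b, c, d, e, f}

6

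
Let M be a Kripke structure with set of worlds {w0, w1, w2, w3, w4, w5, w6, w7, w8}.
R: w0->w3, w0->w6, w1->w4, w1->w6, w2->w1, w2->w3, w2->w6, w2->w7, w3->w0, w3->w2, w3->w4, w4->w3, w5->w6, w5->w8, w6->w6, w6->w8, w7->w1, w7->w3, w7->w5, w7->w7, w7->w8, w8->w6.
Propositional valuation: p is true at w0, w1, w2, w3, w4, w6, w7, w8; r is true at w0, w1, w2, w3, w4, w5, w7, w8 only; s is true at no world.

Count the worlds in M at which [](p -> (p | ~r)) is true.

9

Let φ = [](p -> (p | ~r)). Evaluate φ at each world:
  w0 (successors {w3, w6}): φ is true.
  w1 (successors {w4, w6}): φ is true.
  w2 (successors {w1, w3, w6, w7}): φ is true.
  w3 (successors {w0, w2, w4}): φ is true.
  w4 (successors {w3}): φ is true.
  w5 (successors {w6, w8}): φ is true.
  w6 (successors {w6, w8}): φ is true.
  w7 (successors {w1, w3, w5, w7, w8}): φ is true.
  w8 (successors {w6}): φ is true.
For instance, at w8:
  At w8: [](p -> (p | ~r)) requires p -> (p | ~r) at every successor {w6}.
    At w6: p -> (p | ~r) is true.
  So [](p -> (p | ~r)) is true at w8.
Satisfying worlds: {w0, w1, w2, w3, w4, w5, w6, w7, w8}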